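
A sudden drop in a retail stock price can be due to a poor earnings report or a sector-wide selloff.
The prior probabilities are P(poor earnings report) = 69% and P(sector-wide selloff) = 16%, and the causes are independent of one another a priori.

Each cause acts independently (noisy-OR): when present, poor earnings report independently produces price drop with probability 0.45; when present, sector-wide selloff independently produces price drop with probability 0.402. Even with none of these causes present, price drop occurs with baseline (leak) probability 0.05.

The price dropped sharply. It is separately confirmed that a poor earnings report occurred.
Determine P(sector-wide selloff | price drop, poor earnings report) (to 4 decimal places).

Under noisy-OR, P(price drop | causes) = 1 − (1−0.05)·∏(1−qᵢ) over the active causes.
Enumerate both values of sector-wide selloff and weight by the priors:
  P(price drop | poor earnings report) = 0.4775·0.84 + 0.687545·0.16
        = 0.401100 + 0.110007 = 0.511107
The terms with sector-wide selloff present sum to 0.110007, so
  P(sector-wide selloff | price drop, poor earnings report) = 0.110007 / 0.511107 ≈ 0.2152

P(sector-wide selloff | price drop, poor earnings report) ≈ 0.2152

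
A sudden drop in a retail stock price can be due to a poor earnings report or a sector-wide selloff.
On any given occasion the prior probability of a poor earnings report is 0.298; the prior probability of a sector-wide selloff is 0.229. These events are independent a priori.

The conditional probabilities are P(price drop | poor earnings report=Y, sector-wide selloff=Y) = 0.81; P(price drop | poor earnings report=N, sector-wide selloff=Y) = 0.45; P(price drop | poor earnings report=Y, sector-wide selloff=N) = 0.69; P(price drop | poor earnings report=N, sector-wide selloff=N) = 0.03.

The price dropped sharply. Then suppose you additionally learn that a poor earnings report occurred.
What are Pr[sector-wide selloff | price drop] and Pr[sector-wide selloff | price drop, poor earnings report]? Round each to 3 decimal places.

Pr[sector-wide selloff | price drop] ≈ 0.422; Pr[sector-wide selloff | price drop, poor earnings report] ≈ 0.259

For the numerator, keep only sector-wide selloff=true terms: 0.072341 + 0.055276 = 0.127617
Normalizer over all consistent configurations: 0.03*0.702*0.771 + 0.45*0.702*0.229 + 0.69*0.298*0.771 + 0.81*0.298*0.229 = 0.302387
Posterior = 0.127617 / 0.302387 ≈ 0.422

With the extra evidence:
Numerator (weight on configurations with sector-wide selloff): 0.81·0.229 = 0.185490
The normalizing constant is 0.69·0.771 + 0.81·0.229 = 0.717480
Posterior = 0.185490 / 0.717480 ≈ 0.259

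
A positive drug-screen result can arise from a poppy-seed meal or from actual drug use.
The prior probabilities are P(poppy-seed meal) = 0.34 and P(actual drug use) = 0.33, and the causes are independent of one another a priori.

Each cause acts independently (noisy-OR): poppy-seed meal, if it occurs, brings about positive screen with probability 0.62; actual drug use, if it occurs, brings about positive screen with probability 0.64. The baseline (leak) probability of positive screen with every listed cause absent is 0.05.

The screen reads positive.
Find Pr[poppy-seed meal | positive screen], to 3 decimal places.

Under noisy-OR, P(positive screen | causes) = 1 − (1−0.05)·∏(1−qᵢ) over the active causes.
Weight on poppy-seed meal=true, given the evidence: 0.145564 + 0.097618 = 0.243182
Denominator P(positive screen): 0.05*0.66*0.67 + 0.658*0.66*0.33 + 0.639*0.34*0.67 + 0.87004*0.34*0.33 = 0.408604
P(poppy-seed meal | positive screen) = 0.243182/0.408604 ≈ 0.595

Pr[poppy-seed meal | positive screen] ≈ 0.595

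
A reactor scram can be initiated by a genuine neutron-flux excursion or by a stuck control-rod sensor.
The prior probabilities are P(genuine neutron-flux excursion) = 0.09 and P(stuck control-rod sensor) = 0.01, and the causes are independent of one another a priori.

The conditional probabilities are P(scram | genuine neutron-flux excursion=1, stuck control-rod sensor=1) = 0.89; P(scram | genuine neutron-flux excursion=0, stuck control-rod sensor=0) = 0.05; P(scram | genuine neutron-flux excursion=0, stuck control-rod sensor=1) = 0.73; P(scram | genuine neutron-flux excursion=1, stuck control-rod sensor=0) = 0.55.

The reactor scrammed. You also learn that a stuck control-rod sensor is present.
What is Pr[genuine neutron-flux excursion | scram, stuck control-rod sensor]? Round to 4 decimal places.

Pr[genuine neutron-flux excursion | scram, stuck control-rod sensor] ≈ 0.1076

P(scram | stuck control-rod sensor) = 0.73·0.91 + 0.89·0.09 = 0.664300 + 0.080100 = 0.744400
Of this, 0.080100 comes from 0.89·0.09 (the genuine neutron-flux excursion=true cases).
So P(genuine neutron-flux excursion | scram, stuck control-rod sensor) = 0.080100/0.744400 ≈ 0.1076.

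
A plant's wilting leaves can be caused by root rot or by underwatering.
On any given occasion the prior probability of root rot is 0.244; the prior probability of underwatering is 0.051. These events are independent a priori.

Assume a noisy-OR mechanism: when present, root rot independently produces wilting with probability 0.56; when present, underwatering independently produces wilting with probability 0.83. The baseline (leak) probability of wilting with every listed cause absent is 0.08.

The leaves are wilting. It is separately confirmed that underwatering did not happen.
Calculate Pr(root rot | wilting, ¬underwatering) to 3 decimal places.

Pr(root rot | wilting, ¬underwatering) ≈ 0.706

Under noisy-OR, P(wilting | causes) = 1 − (1−0.08)·∏(1−qᵢ) over the active causes.
Enumerate both values of root rot and weight by the priors:
  P(wilting | ¬underwatering) = 0.08·0.756 + 0.5952·0.244
        = 0.060480 + 0.145229 = 0.205709
The terms with root rot present sum to 0.145229, so
  P(root rot | wilting, ¬underwatering) = 0.145229 / 0.205709 ≈ 0.706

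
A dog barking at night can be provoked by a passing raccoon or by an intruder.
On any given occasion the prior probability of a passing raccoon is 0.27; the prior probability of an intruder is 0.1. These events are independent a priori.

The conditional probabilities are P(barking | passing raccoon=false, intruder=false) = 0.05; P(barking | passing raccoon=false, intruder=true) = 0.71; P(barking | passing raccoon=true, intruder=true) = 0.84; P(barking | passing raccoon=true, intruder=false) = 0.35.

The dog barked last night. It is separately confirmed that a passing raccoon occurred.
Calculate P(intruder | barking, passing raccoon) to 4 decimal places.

By total probability over both values of intruder:
  P(barking | passing raccoon) = 0.35×0.9 + 0.84×0.1
        = 0.315000 + 0.084000 = 0.399000
The terms with intruder present sum to 0.084000, so
  P(intruder | barking, passing raccoon) = 0.084000 / 0.399000 ≈ 0.2105

P(intruder | barking, passing raccoon) ≈ 0.2105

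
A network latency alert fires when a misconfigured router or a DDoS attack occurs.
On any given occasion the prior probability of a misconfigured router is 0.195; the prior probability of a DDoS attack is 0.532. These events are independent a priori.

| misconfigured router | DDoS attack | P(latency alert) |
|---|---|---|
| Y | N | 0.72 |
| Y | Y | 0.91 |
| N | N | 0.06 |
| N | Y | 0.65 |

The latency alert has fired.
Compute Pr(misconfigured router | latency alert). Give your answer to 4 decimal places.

Enumerate the 4 (misconfigured router, DDoS attack) configurations and weight by the priors:
  P(latency alert) = 0.06*0.805*0.468 + 0.65*0.805*0.532 + 0.72*0.195*0.468 + 0.91*0.195*0.532
        = 0.022604 + 0.278369 + 0.065707 + 0.094403 = 0.461083
The terms with misconfigured router present sum to 0.160110, so
  P(misconfigured router | latency alert) = 0.160110 / 0.461083 ≈ 0.3472

Pr(misconfigured router | latency alert) ≈ 0.3472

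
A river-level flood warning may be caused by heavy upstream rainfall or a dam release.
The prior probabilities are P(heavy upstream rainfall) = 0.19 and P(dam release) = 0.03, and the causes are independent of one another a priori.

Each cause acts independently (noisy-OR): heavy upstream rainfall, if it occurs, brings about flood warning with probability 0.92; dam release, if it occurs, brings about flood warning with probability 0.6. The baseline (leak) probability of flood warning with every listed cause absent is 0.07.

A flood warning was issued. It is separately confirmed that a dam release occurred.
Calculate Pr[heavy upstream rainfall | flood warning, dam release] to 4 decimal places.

Pr[heavy upstream rainfall | flood warning, dam release] ≈ 0.2660

Under noisy-OR, P(flood warning | causes) = 1 − (1−0.07)·∏(1−qᵢ) over the active causes.
For the numerator, keep only heavy upstream rainfall=true terms: 0.97024×0.19 = 0.184346
The normalizing constant is 0.628×0.81 + 0.97024×0.19 = 0.693026
P(heavy upstream rainfall | flood warning, dam release) = 0.184346/0.693026 ≈ 0.2660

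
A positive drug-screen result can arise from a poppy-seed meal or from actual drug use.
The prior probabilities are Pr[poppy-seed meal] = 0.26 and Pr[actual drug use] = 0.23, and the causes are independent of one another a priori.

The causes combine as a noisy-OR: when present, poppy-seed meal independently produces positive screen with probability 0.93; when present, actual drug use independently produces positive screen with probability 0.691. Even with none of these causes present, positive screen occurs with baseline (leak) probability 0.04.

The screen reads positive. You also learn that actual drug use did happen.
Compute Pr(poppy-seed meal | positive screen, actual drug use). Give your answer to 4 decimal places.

Pr(poppy-seed meal | positive screen, actual drug use) ≈ 0.3285

Under noisy-OR, P(positive screen | causes) = 1 − (1−0.04)·∏(1−qᵢ) over the active causes.
Weight on poppy-seed meal=true, given the evidence: 0.979235·0.26 = 0.254601
Denominator P(positive screen | actual drug use): 0.70336·0.74 + 0.979235·0.26 = 0.775087
P(poppy-seed meal | positive screen, actual drug use) = 0.254601/0.775087 ≈ 0.3285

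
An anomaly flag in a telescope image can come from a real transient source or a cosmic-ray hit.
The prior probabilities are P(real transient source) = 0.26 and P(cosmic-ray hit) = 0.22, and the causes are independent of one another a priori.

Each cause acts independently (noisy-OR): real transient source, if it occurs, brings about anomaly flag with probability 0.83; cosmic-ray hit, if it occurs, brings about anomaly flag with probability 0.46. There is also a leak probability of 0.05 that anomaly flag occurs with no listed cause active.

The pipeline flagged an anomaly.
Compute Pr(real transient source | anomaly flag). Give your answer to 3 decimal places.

Pr(real transient source | anomaly flag) ≈ 0.673

Under noisy-OR, P(anomaly flag | causes) = 1 − (1−0.05)·∏(1−qᵢ) over the active causes.
Enumerate the 4 (real transient source, cosmic-ray hit) configurations and weight by the priors:
  P(anomaly flag) = 0.05*0.74*0.78 + 0.487*0.74*0.22 + 0.8385*0.26*0.78 + 0.91279*0.26*0.22
        = 0.028860 + 0.079284 + 0.170048 + 0.052212 = 0.330404
The terms with real transient source present sum to 0.222260, so
  P(real transient source | anomaly flag) = 0.222260 / 0.330404 ≈ 0.673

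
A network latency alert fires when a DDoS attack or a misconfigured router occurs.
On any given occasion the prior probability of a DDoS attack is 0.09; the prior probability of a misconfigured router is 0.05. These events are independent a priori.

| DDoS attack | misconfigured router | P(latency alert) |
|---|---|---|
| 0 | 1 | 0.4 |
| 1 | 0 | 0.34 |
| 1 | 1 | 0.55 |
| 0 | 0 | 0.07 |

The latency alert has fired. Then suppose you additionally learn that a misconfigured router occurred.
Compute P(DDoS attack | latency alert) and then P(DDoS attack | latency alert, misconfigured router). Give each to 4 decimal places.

Numerator (weight on configurations with DDoS attack): 0.029070 + 0.002475 = 0.031545
The normalizing constant is 0.07·0.91·0.95 + 0.4·0.91·0.05 + 0.34·0.09·0.95 + 0.55·0.09·0.05 = 0.110260
Posterior = 0.031545 / 0.110260 ≈ 0.2861

With the extra evidence:
P(latency alert | misconfigured router) = 0.4*0.91 + 0.55*0.09 = 0.364000 + 0.049500 = 0.413500
Of this, 0.049500 comes from 0.55*0.09 (the DDoS attack=true cases).
P(DDoS attack | latency alert, misconfigured router) = 0.049500 / 0.413500 ≈ 0.1197

P(DDoS attack | latency alert) ≈ 0.2861; P(DDoS attack | latency alert, misconfigured router) ≈ 0.1197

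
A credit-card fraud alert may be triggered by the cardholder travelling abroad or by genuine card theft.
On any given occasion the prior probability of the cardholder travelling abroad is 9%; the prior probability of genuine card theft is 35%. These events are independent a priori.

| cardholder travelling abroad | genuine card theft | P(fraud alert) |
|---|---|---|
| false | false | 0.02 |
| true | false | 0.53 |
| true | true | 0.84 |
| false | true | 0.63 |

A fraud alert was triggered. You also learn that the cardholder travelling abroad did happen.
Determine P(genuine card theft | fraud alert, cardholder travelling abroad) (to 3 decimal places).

P(genuine card theft | fraud alert, cardholder travelling abroad) ≈ 0.460

Enumerate both values of genuine card theft and weight by the priors:
  P(fraud alert | cardholder travelling abroad) = 0.53*0.65 + 0.84*0.35
        = 0.344500 + 0.294000 = 0.638500
Configurations with genuine card theft contribute 0.294000, so
  P(genuine card theft | fraud alert, cardholder travelling abroad) = 0.294000 / 0.638500 ≈ 0.460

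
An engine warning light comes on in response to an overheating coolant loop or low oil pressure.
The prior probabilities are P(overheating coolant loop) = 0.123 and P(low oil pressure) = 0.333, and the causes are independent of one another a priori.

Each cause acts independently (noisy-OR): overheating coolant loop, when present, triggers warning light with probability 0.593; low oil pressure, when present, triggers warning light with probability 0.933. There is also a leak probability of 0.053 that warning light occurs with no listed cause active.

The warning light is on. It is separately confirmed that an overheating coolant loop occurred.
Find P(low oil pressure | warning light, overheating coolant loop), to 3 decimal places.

P(low oil pressure | warning light, overheating coolant loop) ≈ 0.442

Under noisy-OR, P(warning light | causes) = 1 − (1−0.053)·∏(1−qᵢ) over the active causes.
By total probability over both values of low oil pressure:
  P(warning light | overheating coolant loop) = 0.614571×0.667 + 0.974176×0.333
        = 0.409919 + 0.324401 = 0.734320
The terms with low oil pressure present sum to 0.324401, so
  P(low oil pressure | warning light, overheating coolant loop) = 0.324401 / 0.734320 ≈ 0.442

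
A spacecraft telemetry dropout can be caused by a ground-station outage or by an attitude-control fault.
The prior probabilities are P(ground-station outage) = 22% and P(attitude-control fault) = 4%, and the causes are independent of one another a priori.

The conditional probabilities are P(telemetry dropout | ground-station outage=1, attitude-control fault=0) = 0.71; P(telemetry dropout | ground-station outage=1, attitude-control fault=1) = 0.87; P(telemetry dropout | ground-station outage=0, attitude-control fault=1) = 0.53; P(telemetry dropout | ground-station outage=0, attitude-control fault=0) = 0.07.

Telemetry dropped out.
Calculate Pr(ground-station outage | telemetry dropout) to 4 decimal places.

P(telemetry dropout) = 0.07·0.78·0.96 + 0.53·0.78·0.04 + 0.71·0.22·0.96 + 0.87·0.22·0.04 = 0.052416 + 0.016536 + 0.149952 + 0.007656 = 0.226560
The ground-station outage-present share is 0.149952 + 0.007656 = 0.157608.
Hence the posterior is 0.157608/0.226560 ≈ 0.6957.

Pr(ground-station outage | telemetry dropout) ≈ 0.6957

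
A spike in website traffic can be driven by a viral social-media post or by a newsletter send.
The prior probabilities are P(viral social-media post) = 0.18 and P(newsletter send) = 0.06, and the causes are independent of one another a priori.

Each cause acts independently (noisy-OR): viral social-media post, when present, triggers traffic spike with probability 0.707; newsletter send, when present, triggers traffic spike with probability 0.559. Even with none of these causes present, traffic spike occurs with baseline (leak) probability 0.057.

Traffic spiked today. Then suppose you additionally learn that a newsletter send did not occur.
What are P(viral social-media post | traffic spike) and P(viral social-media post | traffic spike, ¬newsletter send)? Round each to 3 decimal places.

Under noisy-OR, P(traffic spike | causes) = 1 − (1−0.057)·∏(1−qᵢ) over the active causes.
Sum P(traffic spike|·) weighted by the priors over the 4 (viral social-media post, newsletter send) configurations:
  P(traffic spike) = 0.057×0.82×0.94 + 0.584137×0.82×0.06 + 0.723701×0.18×0.94 + 0.878152×0.18×0.06
        = 0.043936 + 0.028740 + 0.122450 + 0.009484 = 0.204610
Configurations with viral social-media post contribute 0.131934, so
  P(viral social-media post | traffic spike) = 0.131934 / 0.204610 ≈ 0.645

Now also conditioning on newsletter send≠true:
Enumerate both values of viral social-media post and weight by the priors:
  P(traffic spike | ¬newsletter send) = 0.057×0.82 + 0.723701×0.18
        = 0.046740 + 0.130266 = 0.177006
Configurations with viral social-media post contribute 0.130266, so
  P(viral social-media post | traffic spike, ¬newsletter send) = 0.130266 / 0.177006 ≈ 0.736

P(viral social-media post | traffic spike) ≈ 0.645; P(viral social-media post | traffic spike, ¬newsletter send) ≈ 0.736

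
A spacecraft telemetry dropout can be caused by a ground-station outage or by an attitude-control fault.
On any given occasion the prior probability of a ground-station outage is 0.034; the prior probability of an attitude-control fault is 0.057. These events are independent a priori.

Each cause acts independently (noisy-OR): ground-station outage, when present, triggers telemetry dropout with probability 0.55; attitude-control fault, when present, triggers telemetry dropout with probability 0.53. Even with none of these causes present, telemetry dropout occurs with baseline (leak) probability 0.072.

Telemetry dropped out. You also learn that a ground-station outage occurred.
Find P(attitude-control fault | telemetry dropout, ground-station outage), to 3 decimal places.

P(attitude-control fault | telemetry dropout, ground-station outage) ≈ 0.077

Under noisy-OR, P(telemetry dropout | causes) = 1 − (1−0.072)·∏(1−qᵢ) over the active causes.
P(telemetry dropout | ground-station outage) = 0.5824×0.943 + 0.803728×0.057 = 0.549203 + 0.045812 = 0.595015
Restricting to configurations with attitude-control fault present: 0.803728×0.057 = 0.045812.
Hence the posterior is 0.045812/0.595015 ≈ 0.077.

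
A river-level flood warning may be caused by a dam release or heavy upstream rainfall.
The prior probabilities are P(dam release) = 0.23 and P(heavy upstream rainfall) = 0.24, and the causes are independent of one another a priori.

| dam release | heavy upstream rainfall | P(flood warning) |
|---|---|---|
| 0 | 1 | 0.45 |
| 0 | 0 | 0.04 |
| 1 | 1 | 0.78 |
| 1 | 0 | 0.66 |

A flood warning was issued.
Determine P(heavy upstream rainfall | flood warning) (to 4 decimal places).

P(heavy upstream rainfall | flood warning) ≈ 0.4763

Enumerate the 4 (dam release, heavy upstream rainfall) configurations and weight by the priors:
  P(flood warning) = 0.04×0.77×0.76 + 0.45×0.77×0.24 + 0.66×0.23×0.76 + 0.78×0.23×0.24
        = 0.023408 + 0.083160 + 0.115368 + 0.043056 = 0.264992
Configurations with heavy upstream rainfall contribute 0.126216, so
  P(heavy upstream rainfall | flood warning) = 0.126216 / 0.264992 ≈ 0.4763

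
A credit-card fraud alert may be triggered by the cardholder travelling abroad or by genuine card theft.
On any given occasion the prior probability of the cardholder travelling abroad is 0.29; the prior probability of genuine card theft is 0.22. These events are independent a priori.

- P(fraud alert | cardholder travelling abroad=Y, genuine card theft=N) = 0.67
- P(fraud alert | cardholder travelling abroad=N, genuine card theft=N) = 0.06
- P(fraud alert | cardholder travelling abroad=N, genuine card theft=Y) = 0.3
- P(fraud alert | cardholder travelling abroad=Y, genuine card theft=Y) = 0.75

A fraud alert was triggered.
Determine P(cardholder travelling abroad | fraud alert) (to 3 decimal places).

P(cardholder travelling abroad | fraud alert) ≈ 0.713

By total probability over the 4 (cardholder travelling abroad, genuine card theft) configurations:
  P(fraud alert) = 0.06×0.71×0.78 + 0.3×0.71×0.22 + 0.67×0.29×0.78 + 0.75×0.29×0.22
        = 0.033228 + 0.046860 + 0.151554 + 0.047850 = 0.279492
Keeping only the cardholder travelling abroad-present terms gives 0.199404, so
  P(cardholder travelling abroad | fraud alert) = 0.199404 / 0.279492 ≈ 0.713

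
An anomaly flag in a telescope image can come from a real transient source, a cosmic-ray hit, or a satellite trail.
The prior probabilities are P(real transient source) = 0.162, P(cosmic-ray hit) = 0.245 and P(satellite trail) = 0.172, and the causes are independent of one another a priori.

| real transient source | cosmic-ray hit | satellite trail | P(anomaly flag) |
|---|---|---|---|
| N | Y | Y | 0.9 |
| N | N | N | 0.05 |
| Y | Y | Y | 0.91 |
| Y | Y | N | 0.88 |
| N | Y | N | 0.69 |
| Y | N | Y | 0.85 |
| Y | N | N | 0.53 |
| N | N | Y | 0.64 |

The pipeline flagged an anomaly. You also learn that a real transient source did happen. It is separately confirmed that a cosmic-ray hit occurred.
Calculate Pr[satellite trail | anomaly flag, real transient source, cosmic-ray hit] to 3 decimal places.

Pr[satellite trail | anomaly flag, real transient source, cosmic-ray hit] ≈ 0.177

By total probability over both values of satellite trail:
  P(anomaly flag | real transient source, cosmic-ray hit) = 0.88×0.828 + 0.91×0.172
        = 0.728640 + 0.156520 = 0.885160
Configurations with satellite trail contribute 0.156520, so
  P(satellite trail | anomaly flag, real transient source, cosmic-ray hit) = 0.156520 / 0.885160 ≈ 0.177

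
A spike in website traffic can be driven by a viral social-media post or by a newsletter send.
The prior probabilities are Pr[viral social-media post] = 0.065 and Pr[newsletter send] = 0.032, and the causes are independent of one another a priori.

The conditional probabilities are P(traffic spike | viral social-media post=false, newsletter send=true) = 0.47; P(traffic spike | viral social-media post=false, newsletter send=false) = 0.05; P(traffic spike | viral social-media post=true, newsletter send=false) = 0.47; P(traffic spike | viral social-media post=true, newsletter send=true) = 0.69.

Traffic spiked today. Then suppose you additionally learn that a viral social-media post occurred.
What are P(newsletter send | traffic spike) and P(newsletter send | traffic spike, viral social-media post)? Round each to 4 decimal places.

For the numerator, keep only newsletter send=true terms: 0.014062 + 0.001435 = 0.015497
The normalizing constant is 0.05×0.935×0.968 + 0.47×0.935×0.032 + 0.47×0.065×0.968 + 0.69×0.065×0.032 = 0.090323
P(newsletter send | traffic spike) = 0.015497/0.090323 ≈ 0.1716

Now condition on the additional information:
P(traffic spike | viral social-media post) = 0.47*0.968 + 0.69*0.032 = 0.454960 + 0.022080 = 0.477040
Of this, 0.022080 comes from 0.69*0.032 (the newsletter send=true cases).
P(newsletter send | traffic spike, viral social-media post) = 0.022080 / 0.477040 ≈ 0.0463

P(newsletter send | traffic spike) ≈ 0.1716; P(newsletter send | traffic spike, viral social-media post) ≈ 0.0463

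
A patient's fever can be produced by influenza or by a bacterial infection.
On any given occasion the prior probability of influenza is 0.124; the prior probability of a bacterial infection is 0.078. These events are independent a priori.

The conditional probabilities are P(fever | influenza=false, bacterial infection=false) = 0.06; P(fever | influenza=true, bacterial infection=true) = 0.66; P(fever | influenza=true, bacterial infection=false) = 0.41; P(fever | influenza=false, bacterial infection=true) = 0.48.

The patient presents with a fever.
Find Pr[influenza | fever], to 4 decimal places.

Pr[influenza | fever] ≈ 0.3959

By total probability over the 4 (influenza, bacterial infection) configurations:
  P(fever) = 0.06*0.876*0.922 + 0.48*0.876*0.078 + 0.41*0.124*0.922 + 0.66*0.124*0.078
        = 0.048460 + 0.032797 + 0.046874 + 0.006384 = 0.134515
The terms with influenza present sum to 0.053258, so
  P(influenza | fever) = 0.053258 / 0.134515 ≈ 0.3959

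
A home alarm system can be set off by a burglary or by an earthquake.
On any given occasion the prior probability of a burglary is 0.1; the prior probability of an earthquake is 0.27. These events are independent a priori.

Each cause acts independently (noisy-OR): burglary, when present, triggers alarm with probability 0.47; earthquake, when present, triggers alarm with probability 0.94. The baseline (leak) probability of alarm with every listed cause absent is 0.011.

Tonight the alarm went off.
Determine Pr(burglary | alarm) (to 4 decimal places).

Under noisy-OR, P(alarm | causes) = 1 − (1−0.011)·∏(1−qᵢ) over the active causes.
For the numerator, keep only burglary=true terms: 0.034736 + 0.026151 = 0.060887
Normalizer over all consistent configurations: 0.011·0.9·0.73 + 0.94066·0.9·0.27 + 0.47583·0.1·0.73 + 0.96855·0.1·0.27 = 0.296694
P(burglary | alarm) = 0.060887/0.296694 ≈ 0.2052

Pr(burglary | alarm) ≈ 0.2052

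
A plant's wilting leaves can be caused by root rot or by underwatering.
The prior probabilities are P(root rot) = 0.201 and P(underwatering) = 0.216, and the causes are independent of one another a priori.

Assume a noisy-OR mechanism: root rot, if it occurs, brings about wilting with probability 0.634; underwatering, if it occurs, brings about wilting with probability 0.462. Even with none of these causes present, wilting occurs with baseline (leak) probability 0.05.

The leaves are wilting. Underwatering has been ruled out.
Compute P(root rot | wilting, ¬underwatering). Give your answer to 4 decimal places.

Under noisy-OR, P(wilting | causes) = 1 − (1−0.05)·∏(1−qᵢ) over the active causes.
By total probability over both values of root rot:
  P(wilting | ¬underwatering) = 0.05*0.799 + 0.6523*0.201
        = 0.039950 + 0.131112 = 0.171062
Keeping only the root rot-present terms gives 0.131112, so
  P(root rot | wilting, ¬underwatering) = 0.131112 / 0.171062 ≈ 0.7665

P(root rot | wilting, ¬underwatering) ≈ 0.7665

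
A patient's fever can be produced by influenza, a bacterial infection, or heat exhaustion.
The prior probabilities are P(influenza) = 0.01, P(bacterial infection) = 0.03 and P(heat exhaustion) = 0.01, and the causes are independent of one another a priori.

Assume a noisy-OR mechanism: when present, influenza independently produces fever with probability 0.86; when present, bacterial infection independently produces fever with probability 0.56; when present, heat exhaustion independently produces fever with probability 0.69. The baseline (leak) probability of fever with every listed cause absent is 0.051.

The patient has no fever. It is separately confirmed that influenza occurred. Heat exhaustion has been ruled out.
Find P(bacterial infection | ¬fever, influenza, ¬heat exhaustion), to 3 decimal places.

P(bacterial infection | ¬fever, influenza, ¬heat exhaustion) ≈ 0.013

Under noisy-OR, P(fever | causes) = 1 − (1−0.051)·∏(1−qᵢ) over the active causes.
P(¬fever | influenza, ¬heat exhaustion) = 0.13286·0.97 + 0.058458·0.03 = 0.128874 + 0.001754 = 0.130628
Restricting to configurations with bacterial infection present: 0.058458·0.03 = 0.001754.
P(bacterial infection | ¬fever, influenza, ¬heat exhaustion) = 0.001754 / 0.130628 ≈ 0.013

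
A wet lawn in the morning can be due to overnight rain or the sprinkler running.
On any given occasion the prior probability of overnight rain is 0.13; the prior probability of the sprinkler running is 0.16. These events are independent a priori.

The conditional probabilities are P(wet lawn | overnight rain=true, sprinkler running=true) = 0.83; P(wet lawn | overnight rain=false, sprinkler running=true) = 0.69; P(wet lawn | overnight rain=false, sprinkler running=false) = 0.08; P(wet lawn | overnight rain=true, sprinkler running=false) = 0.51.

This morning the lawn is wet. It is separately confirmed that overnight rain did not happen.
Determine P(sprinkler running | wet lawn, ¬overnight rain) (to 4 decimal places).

P(wet lawn | ¬overnight rain) = 0.08·0.84 + 0.69·0.16 = 0.067200 + 0.110400 = 0.177600
Of this, 0.110400 comes from 0.69·0.16 (the sprinkler running=true cases).
So P(sprinkler running | wet lawn, ¬overnight rain) = 0.110400/0.177600 ≈ 0.6216.

P(sprinkler running | wet lawn, ¬overnight rain) ≈ 0.6216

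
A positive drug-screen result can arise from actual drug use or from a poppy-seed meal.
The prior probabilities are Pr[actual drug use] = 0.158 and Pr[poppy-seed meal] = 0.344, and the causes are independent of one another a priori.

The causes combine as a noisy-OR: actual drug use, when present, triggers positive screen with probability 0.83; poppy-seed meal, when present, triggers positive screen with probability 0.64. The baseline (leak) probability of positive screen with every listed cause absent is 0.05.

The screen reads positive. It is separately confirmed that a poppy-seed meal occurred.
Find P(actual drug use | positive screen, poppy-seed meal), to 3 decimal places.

P(actual drug use | positive screen, poppy-seed meal) ≈ 0.212

Under noisy-OR, P(positive screen | causes) = 1 − (1−0.05)·∏(1−qᵢ) over the active causes.
Sum P(positive screen|·) weighted by the priors over both values of actual drug use:
  P(positive screen | poppy-seed meal) = 0.658·0.842 + 0.94186·0.158
        = 0.554036 + 0.148814 = 0.702850
The terms with actual drug use present sum to 0.148814, so
  P(actual drug use | positive screen, poppy-seed meal) = 0.148814 / 0.702850 ≈ 0.212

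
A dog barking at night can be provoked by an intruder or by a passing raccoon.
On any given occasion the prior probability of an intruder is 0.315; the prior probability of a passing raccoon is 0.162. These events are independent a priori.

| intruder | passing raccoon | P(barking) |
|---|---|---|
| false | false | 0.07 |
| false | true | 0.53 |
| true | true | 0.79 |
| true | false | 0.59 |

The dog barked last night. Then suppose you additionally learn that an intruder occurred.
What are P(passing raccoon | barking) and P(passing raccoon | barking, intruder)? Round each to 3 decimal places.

P(passing raccoon | barking) ≈ 0.336; P(passing raccoon | barking, intruder) ≈ 0.206

P(barking) = 0.07×0.685×0.838 + 0.53×0.685×0.162 + 0.59×0.315×0.838 + 0.79×0.315×0.162 = 0.040182 + 0.058814 + 0.155742 + 0.040314 = 0.295052
Restricting to configurations with passing raccoon present: 0.058814 + 0.040314 = 0.099128.
P(passing raccoon | barking) = 0.099128 / 0.295052 ≈ 0.336

Now also conditioning on intruder=true:
P(barking | intruder) = 0.59·0.838 + 0.79·0.162 = 0.494420 + 0.127980 = 0.622400
Of this, 0.127980 comes from 0.79·0.162 (the passing raccoon=true cases).
So P(passing raccoon | barking, intruder) = 0.127980/0.622400 ≈ 0.206.
— intruder explains away the evidence for passing raccoon.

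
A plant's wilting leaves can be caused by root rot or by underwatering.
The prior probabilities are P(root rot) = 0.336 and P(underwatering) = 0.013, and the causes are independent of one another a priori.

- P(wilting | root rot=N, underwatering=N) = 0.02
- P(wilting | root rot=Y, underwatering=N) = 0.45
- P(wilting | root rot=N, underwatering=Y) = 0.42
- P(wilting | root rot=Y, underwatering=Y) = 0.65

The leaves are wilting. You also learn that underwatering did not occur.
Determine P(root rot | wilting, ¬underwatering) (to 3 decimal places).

P(wilting | ¬underwatering) = 0.02·0.664 + 0.45·0.336 = 0.013280 + 0.151200 = 0.164480
The root rot-present share is 0.45·0.336 = 0.151200.
So P(root rot | wilting, ¬underwatering) = 0.151200/0.164480 ≈ 0.919.

P(root rot | wilting, ¬underwatering) ≈ 0.919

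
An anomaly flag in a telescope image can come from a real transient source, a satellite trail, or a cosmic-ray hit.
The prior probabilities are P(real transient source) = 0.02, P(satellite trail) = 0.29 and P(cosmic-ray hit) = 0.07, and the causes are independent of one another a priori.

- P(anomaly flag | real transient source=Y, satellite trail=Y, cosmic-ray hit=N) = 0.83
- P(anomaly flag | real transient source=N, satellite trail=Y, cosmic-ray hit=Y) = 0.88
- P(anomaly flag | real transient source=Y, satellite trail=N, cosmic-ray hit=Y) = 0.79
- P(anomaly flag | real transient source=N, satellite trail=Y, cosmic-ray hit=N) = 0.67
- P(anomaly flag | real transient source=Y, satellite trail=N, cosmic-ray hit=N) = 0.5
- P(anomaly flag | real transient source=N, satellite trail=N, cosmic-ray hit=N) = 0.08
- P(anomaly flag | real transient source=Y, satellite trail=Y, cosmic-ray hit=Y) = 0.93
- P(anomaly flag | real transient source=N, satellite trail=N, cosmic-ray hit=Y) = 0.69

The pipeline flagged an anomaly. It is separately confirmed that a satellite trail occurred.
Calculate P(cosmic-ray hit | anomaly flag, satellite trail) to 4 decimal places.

P(cosmic-ray hit | anomaly flag, satellite trail) ≈ 0.0897

P(anomaly flag | satellite trail) = 0.67×0.98×0.93 + 0.88×0.98×0.07 + 0.83×0.02×0.93 + 0.93×0.02×0.07 = 0.610638 + 0.060368 + 0.015438 + 0.001302 = 0.687746
Restricting to configurations with cosmic-ray hit present: 0.060368 + 0.001302 = 0.061670.
P(cosmic-ray hit | anomaly flag, satellite trail) = 0.061670 / 0.687746 ≈ 0.0897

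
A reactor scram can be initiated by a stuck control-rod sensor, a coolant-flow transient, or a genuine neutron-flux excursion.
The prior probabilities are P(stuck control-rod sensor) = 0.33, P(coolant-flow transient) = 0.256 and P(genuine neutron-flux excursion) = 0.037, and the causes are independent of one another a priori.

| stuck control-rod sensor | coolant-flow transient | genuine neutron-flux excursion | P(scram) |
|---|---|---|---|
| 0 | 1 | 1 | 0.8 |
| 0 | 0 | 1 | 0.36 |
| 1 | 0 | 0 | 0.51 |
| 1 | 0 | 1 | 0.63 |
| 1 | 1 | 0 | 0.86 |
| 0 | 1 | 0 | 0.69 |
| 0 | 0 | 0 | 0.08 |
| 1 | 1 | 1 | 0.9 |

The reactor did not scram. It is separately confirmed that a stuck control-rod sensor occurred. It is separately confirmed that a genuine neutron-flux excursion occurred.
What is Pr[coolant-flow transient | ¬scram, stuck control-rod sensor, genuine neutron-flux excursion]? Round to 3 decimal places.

Pr[coolant-flow transient | ¬scram, stuck control-rod sensor, genuine neutron-flux excursion] ≈ 0.085

P(¬scram | stuck control-rod sensor, genuine neutron-flux excursion) = 0.37*0.744 + 0.1*0.256 = 0.275280 + 0.025600 = 0.300880
Of this, 0.025600 comes from 0.1*0.256 (the coolant-flow transient=true cases).
P(coolant-flow transient | ¬scram, stuck control-rod sensor, genuine neutron-flux excursion) = 0.025600 / 0.300880 ≈ 0.085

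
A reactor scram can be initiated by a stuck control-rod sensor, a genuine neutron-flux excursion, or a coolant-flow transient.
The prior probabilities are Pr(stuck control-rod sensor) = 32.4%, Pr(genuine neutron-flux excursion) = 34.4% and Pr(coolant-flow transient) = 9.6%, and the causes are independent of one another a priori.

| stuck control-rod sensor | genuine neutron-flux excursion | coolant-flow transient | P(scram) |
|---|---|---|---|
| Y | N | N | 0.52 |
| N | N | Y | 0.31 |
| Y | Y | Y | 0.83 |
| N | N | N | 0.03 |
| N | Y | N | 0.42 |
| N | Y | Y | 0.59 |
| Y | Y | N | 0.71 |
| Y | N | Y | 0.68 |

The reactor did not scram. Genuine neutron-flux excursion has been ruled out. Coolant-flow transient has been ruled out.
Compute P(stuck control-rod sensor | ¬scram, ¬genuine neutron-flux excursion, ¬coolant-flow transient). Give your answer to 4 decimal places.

P(stuck control-rod sensor | ¬scram, ¬genuine neutron-flux excursion, ¬coolant-flow transient) ≈ 0.1917

Weight on stuck control-rod sensor=true, given the evidence: 0.48*0.324 = 0.155520
Denominator P(¬scram | ¬genuine neutron-flux excursion, ¬coolant-flow transient): 0.97*0.676 + 0.48*0.324 = 0.811240
P(stuck control-rod sensor | ¬scram, ¬genuine neutron-flux excursion, ¬coolant-flow transient) = 0.155520/0.811240 ≈ 0.1917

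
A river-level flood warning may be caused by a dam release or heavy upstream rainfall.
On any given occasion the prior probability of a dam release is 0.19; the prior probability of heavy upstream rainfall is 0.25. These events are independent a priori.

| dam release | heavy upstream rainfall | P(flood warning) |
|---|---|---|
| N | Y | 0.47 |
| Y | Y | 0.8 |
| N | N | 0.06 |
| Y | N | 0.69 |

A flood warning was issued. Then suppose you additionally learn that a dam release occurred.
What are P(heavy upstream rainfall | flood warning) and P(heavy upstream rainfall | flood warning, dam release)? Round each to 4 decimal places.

Weight on heavy upstream rainfall=true, given the evidence: 0.095175 + 0.038000 = 0.133175
Denominator P(flood warning): 0.06*0.81*0.75 + 0.47*0.81*0.25 + 0.69*0.19*0.75 + 0.8*0.19*0.25 = 0.267950
P(heavy upstream rainfall | flood warning) = 0.133175/0.267950 ≈ 0.4970

Now also conditioning on dam release=true:
P(flood warning | dam release) = 0.69·0.75 + 0.8·0.25 = 0.517500 + 0.200000 = 0.717500
The heavy upstream rainfall-present share is 0.8·0.25 = 0.200000.
P(heavy upstream rainfall | flood warning, dam release) = 0.200000 / 0.717500 ≈ 0.2787
— dam release explains away the evidence for heavy upstream rainfall.

P(heavy upstream rainfall | flood warning) ≈ 0.4970; P(heavy upstream rainfall | flood warning, dam release) ≈ 0.2787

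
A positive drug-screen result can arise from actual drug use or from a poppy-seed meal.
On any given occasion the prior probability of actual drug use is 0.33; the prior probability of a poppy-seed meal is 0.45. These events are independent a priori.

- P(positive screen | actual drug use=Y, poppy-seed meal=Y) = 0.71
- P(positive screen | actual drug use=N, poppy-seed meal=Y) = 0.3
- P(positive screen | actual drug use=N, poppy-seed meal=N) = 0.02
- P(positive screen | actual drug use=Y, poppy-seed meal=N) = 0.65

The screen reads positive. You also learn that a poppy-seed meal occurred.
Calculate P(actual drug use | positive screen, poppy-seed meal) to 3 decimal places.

For the numerator, keep only actual drug use=true terms: 0.71*0.33 = 0.234300
Denominator P(positive screen | poppy-seed meal): 0.3*0.67 + 0.71*0.33 = 0.435300
Posterior = 0.234300 / 0.435300 ≈ 0.538

P(actual drug use | positive screen, poppy-seed meal) ≈ 0.538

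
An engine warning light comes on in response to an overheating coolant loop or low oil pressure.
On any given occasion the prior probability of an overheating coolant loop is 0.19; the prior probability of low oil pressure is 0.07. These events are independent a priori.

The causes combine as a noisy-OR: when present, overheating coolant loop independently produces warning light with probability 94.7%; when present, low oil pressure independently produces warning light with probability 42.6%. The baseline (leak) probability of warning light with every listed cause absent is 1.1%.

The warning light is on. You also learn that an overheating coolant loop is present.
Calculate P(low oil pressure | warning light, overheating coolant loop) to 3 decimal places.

Under noisy-OR, P(warning light | causes) = 1 − (1−0.011)·∏(1−qᵢ) over the active causes.
P(warning light | overheating coolant loop) = 0.947583*0.93 + 0.969913*0.07 = 0.881252 + 0.067894 = 0.949146
Of this, 0.067894 comes from 0.969913*0.07 (the low oil pressure=true cases).
Hence the posterior is 0.067894/0.949146 ≈ 0.072.

P(low oil pressure | warning light, overheating coolant loop) ≈ 0.072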